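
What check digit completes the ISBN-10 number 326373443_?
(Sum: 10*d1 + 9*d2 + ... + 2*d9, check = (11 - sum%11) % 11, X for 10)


Weighted sum: 208
208 mod 11 = 10

Check digit: 1


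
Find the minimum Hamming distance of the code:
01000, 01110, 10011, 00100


Comparing all pairs, minimum distance: 2
Can detect 1 errors, correct 0 errors

2


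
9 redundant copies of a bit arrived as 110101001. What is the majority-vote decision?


Ones: 5 out of 9
Threshold: 5

1 (5/9 voted 1)


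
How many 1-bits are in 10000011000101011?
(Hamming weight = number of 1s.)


Counting 1s in 10000011000101011

7


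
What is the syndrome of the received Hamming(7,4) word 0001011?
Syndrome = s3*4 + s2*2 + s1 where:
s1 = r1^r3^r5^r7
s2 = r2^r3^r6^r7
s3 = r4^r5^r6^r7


s1=1, s2=0, s3=1

Syndrome = 5 (error at position 5)


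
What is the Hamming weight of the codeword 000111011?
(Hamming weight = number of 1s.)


Counting 1s in 000111011

5


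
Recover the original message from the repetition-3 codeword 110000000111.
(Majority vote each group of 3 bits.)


Groups: 110, 000, 000, 111
Majority votes: 1001

1001


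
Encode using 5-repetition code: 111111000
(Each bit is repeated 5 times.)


Each bit -> 5 copies

111111111111111111111111111111000000000000000


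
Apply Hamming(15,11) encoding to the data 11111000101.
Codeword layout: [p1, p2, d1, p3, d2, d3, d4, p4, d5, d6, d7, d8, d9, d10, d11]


Parity bits: p1=0, p2=0, p3=1, p4=1

001111111000101


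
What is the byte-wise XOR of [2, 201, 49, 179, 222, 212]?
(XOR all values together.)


XOR chain: 2 ^ 201 ^ 49 ^ 179 ^ 222 ^ 212 = 67

67


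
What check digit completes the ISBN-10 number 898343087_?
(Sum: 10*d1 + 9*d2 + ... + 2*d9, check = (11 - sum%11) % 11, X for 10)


Weighted sum: 323
323 mod 11 = 4

Check digit: 7


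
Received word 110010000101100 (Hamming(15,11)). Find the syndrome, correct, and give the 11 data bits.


Syndrome = 13: error at position 13

Data: 01000101000 (corrected bit 13)


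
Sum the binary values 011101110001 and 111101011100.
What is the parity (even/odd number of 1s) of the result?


011101110001 = 1905
111101011100 = 3932
Sum = 5837 = 1011011001101
1s count = 8

even parity (8 ones in 1011011001101)


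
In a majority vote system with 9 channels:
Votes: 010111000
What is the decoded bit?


Ones: 4 out of 9
Threshold: 5

0 (4/9 voted 1)


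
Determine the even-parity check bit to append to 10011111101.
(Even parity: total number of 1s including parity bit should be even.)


Number of 1s in data: 8
Parity bit: 0

0


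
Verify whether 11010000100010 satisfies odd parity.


Number of 1s: 5

Yes, parity is correct (5 ones)


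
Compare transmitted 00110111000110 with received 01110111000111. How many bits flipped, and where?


XOR: 01000000000001

2 error(s) at position(s): 1, 13


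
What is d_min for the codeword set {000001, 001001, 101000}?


Comparing all pairs, minimum distance: 1
Can detect 0 errors, correct 0 errors

1


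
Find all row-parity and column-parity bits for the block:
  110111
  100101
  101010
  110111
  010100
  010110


Row parities: 111101
Column parities: 001101

Row P: 111101, Col P: 001101, Corner: 1


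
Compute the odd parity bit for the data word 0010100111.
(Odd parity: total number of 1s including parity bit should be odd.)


Number of 1s in data: 5
Parity bit: 0

0


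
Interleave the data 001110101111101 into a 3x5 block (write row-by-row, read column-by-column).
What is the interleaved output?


Matrix:
  00111
  01011
  11101
Read columns: 001011101110111

001011101110111


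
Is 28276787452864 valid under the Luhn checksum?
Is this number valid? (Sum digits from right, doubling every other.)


Luhn sum = 79
79 mod 10 = 9

Invalid (Luhn sum mod 10 = 9)


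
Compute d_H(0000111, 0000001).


XOR: 0000110
Count of 1s: 2

2


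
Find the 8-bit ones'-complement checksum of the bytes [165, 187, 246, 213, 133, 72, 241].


Sum = 1257 mod 256 = 233
Complement = 22

22


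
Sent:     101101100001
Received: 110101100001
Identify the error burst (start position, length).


XOR: 011000000000

Burst at position 1, length 2


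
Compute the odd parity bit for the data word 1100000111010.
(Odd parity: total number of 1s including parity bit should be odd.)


Number of 1s in data: 6
Parity bit: 1

1


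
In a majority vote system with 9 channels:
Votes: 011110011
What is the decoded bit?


Ones: 6 out of 9
Threshold: 5

1 (6/9 voted 1)


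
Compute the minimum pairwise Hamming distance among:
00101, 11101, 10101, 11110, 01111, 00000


Comparing all pairs, minimum distance: 1
Can detect 0 errors, correct 0 errors

1


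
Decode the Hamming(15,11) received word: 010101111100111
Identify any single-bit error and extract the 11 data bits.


Syndrome = 0: no error detected

Data: 00111100111 (no errors)


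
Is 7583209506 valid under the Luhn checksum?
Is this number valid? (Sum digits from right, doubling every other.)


Luhn sum = 44
44 mod 10 = 4

Invalid (Luhn sum mod 10 = 4)


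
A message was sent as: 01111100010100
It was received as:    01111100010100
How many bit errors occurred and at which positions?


XOR: 00000000000000

0 errors (received matches sent)


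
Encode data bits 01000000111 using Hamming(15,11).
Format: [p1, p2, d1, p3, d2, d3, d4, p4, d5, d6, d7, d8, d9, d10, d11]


Parity bits: p1=1, p2=0, p3=0, p4=1

100010010000111


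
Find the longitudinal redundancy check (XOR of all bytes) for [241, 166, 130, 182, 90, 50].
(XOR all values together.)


XOR chain: 241 ^ 166 ^ 130 ^ 182 ^ 90 ^ 50 = 11

11


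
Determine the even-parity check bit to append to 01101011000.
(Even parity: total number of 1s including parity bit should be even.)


Number of 1s in data: 5
Parity bit: 1

1


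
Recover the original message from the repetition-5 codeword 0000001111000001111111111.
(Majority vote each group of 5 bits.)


Groups: 00000, 01111, 00000, 11111, 11111
Majority votes: 01011

01011


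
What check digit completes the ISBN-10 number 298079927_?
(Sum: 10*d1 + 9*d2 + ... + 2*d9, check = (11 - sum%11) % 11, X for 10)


Weighted sum: 308
308 mod 11 = 0

Check digit: 0


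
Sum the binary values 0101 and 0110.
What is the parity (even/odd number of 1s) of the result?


0101 = 5
0110 = 6
Sum = 11 = 1011
1s count = 3

odd parity (3 ones in 1011)


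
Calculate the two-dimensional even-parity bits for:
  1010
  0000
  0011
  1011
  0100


Row parities: 00011
Column parities: 0110

Row P: 00011, Col P: 0110, Corner: 0


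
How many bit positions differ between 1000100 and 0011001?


XOR: 1011101
Count of 1s: 5

5


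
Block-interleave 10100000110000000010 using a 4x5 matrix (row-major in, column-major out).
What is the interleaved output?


Matrix:
  10100
  00011
  00000
  00010
Read columns: 10000000100001010100

10000000100001010100


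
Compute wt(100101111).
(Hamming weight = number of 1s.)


Counting 1s in 100101111

6


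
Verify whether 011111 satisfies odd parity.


Number of 1s: 5

Yes, parity is correct (5 ones)


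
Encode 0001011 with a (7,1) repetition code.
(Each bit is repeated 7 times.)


Each bit -> 7 copies

0000000000000000000001111111000000011111111111111


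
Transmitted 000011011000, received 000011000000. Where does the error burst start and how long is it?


XOR: 000000011000

Burst at position 7, length 2


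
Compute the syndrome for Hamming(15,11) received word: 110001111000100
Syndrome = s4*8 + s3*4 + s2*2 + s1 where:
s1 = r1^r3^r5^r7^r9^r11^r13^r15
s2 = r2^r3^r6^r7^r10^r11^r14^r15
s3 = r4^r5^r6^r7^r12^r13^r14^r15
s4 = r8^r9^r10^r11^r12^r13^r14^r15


s1=0, s2=1, s3=1, s4=1

Syndrome = 14 (error at position 14)


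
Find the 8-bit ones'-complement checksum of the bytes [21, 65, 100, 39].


Sum = 225 mod 256 = 225
Complement = 30

30


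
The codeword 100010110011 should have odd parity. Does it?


Number of 1s: 6

No, parity error (6 ones)


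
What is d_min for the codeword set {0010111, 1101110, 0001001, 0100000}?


Comparing all pairs, minimum distance: 3
Can detect 2 errors, correct 1 errors

3


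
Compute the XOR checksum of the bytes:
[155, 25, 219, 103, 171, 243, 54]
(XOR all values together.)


XOR chain: 155 ^ 25 ^ 219 ^ 103 ^ 171 ^ 243 ^ 54 = 80

80


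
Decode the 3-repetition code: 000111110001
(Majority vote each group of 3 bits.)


Groups: 000, 111, 110, 001
Majority votes: 0110

0110


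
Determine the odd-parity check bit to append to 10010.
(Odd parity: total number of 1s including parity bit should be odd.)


Number of 1s in data: 2
Parity bit: 1

1


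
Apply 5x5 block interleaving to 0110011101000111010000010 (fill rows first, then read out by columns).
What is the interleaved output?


Matrix:
  01100
  11101
  00011
  10100
  00010
Read columns: 0101011000110100010101100

0101011000110100010101100


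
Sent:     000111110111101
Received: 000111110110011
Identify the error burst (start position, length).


XOR: 000000000001110

Burst at position 11, length 3


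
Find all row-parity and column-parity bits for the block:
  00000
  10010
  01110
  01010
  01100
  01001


Row parities: 001000
Column parities: 10011

Row P: 001000, Col P: 10011, Corner: 1


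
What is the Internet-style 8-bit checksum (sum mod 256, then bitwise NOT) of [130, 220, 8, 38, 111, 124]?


Sum = 631 mod 256 = 119
Complement = 136

136


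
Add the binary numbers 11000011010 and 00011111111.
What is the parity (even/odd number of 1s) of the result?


11000011010 = 1562
00011111111 = 255
Sum = 1817 = 11100011001
1s count = 6

even parity (6 ones in 11100011001)


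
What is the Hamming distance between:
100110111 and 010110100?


XOR: 110000011
Count of 1s: 4

4


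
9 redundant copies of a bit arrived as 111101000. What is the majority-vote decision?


Ones: 5 out of 9
Threshold: 5

1 (5/9 voted 1)


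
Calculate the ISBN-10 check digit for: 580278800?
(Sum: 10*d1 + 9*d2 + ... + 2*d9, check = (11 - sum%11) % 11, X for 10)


Weighted sum: 250
250 mod 11 = 8

Check digit: 3


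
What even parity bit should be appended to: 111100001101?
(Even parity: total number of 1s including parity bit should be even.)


Number of 1s in data: 7
Parity bit: 1

1


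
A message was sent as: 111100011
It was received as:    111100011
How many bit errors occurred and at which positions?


XOR: 000000000

0 errors (received matches sent)


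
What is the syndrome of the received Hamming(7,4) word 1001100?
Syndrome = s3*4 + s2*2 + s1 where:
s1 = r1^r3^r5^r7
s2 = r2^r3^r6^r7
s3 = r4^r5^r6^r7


s1=0, s2=0, s3=0

Syndrome = 0 (no error)


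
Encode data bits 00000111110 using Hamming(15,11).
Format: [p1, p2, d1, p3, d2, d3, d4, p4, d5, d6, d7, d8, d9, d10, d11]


Parity bits: p1=0, p2=1, p3=1, p4=1

010100010111110


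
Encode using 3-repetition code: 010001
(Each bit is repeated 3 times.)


Each bit -> 3 copies

000111000000000111


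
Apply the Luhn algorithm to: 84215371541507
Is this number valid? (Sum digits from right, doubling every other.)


Luhn sum = 45
45 mod 10 = 5

Invalid (Luhn sum mod 10 = 5)


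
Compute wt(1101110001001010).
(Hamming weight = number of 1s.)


Counting 1s in 1101110001001010

8


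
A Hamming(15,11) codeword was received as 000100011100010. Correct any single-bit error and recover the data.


Syndrome = 1: error at position 1

Data: 00001100010 (corrected bit 1)


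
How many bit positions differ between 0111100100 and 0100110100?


XOR: 0011010000
Count of 1s: 3

3


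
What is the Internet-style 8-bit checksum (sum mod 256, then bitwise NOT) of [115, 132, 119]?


Sum = 366 mod 256 = 110
Complement = 145

145


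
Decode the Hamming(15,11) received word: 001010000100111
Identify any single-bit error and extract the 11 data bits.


Syndrome = 0: no error detected

Data: 11000100111 (no errors)


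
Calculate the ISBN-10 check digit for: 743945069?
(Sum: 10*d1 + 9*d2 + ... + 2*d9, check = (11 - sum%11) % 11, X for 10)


Weighted sum: 278
278 mod 11 = 3

Check digit: 8


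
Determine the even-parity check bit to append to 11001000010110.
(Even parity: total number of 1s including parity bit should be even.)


Number of 1s in data: 6
Parity bit: 0

0


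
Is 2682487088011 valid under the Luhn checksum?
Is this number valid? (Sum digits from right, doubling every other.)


Luhn sum = 53
53 mod 10 = 3

Invalid (Luhn sum mod 10 = 3)


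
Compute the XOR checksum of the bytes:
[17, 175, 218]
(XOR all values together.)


XOR chain: 17 ^ 175 ^ 218 = 100

100


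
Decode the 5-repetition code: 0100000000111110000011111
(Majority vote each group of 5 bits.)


Groups: 01000, 00000, 11111, 00000, 11111
Majority votes: 00101

00101


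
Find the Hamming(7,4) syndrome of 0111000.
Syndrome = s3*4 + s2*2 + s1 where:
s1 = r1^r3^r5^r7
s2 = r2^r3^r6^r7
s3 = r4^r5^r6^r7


s1=1, s2=0, s3=1

Syndrome = 5 (error at position 5)


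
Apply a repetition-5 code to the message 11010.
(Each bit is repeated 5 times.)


Each bit -> 5 copies

1111111111000001111100000


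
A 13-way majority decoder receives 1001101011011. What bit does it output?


Ones: 8 out of 13
Threshold: 7

1 (8/13 voted 1)


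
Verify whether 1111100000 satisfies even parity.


Number of 1s: 5

No, parity error (5 ones)


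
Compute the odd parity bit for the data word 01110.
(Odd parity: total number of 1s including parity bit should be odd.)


Number of 1s in data: 3
Parity bit: 0

0


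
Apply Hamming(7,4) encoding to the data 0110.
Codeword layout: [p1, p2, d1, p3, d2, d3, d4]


Parity bits: p1=1, p2=1, p3=0

1100110


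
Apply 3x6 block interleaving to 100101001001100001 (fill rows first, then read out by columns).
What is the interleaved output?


Matrix:
  100101
  001001
  100001
Read columns: 101000010100000111

101000010100000111


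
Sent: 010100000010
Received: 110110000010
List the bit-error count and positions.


XOR: 100010000000

2 error(s) at position(s): 0, 4


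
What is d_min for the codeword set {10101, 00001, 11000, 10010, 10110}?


Comparing all pairs, minimum distance: 1
Can detect 0 errors, correct 0 errors

1


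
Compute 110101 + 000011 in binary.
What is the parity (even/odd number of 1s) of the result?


110101 = 53
000011 = 3
Sum = 56 = 111000
1s count = 3

odd parity (3 ones in 111000)


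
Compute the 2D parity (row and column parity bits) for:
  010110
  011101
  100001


Row parities: 100
Column parities: 101010

Row P: 100, Col P: 101010, Corner: 1


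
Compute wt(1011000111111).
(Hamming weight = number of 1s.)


Counting 1s in 1011000111111

9


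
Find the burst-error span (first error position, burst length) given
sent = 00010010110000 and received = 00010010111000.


XOR: 00000000001000

Burst at position 10, length 1


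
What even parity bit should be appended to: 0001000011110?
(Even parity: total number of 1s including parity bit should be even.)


Number of 1s in data: 5
Parity bit: 1

1


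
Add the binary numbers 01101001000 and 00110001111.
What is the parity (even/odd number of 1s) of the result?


01101001000 = 840
00110001111 = 399
Sum = 1239 = 10011010111
1s count = 7

odd parity (7 ones in 10011010111)


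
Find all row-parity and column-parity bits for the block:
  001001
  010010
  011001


Row parities: 001
Column parities: 000010

Row P: 001, Col P: 000010, Corner: 1


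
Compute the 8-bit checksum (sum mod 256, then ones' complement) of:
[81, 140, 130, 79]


Sum = 430 mod 256 = 174
Complement = 81

81


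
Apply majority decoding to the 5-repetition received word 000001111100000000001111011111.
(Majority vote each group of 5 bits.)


Groups: 00000, 11111, 00000, 00000, 11110, 11111
Majority votes: 010011

010011


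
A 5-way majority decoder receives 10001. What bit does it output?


Ones: 2 out of 5
Threshold: 3

0 (2/5 voted 1)


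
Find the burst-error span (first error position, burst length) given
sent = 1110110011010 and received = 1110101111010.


XOR: 0000011100000

Burst at position 5, length 3


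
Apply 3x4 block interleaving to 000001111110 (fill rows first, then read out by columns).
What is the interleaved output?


Matrix:
  0000
  0111
  1110
Read columns: 001011011010

001011011010


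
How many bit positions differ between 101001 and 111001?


XOR: 010000
Count of 1s: 1

1


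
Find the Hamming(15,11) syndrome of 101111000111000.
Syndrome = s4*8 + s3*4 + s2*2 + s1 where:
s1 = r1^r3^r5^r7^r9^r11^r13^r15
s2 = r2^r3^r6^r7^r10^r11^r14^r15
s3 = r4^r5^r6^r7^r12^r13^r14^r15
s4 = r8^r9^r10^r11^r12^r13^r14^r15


s1=0, s2=0, s3=0, s4=1

Syndrome = 8 (error at position 8)


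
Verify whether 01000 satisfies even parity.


Number of 1s: 1

No, parity error (1 ones)


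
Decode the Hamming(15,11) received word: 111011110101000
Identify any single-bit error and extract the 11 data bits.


Syndrome = 10: error at position 10

Data: 11110001000 (corrected bit 10)


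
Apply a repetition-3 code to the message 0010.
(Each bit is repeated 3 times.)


Each bit -> 3 copies

000000111000


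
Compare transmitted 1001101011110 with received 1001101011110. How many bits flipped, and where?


XOR: 0000000000000

0 errors (received matches sent)


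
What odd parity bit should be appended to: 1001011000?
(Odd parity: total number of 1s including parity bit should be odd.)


Number of 1s in data: 4
Parity bit: 1

1


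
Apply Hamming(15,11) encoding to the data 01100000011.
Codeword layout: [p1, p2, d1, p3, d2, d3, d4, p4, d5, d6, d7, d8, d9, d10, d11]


Parity bits: p1=0, p2=1, p3=0, p4=0

010011000000011


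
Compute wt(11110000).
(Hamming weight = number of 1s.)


Counting 1s in 11110000

4


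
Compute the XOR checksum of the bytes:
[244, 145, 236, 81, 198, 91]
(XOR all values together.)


XOR chain: 244 ^ 145 ^ 236 ^ 81 ^ 198 ^ 91 = 69

69


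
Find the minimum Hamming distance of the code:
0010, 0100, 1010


Comparing all pairs, minimum distance: 1
Can detect 0 errors, correct 0 errors

1


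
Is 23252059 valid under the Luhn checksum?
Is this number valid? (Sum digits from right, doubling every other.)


Luhn sum = 30
30 mod 10 = 0

Valid (Luhn sum mod 10 = 0)


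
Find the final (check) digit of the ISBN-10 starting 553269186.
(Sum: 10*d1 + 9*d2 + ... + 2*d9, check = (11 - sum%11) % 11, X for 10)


Weighted sum: 254
254 mod 11 = 1

Check digit: X


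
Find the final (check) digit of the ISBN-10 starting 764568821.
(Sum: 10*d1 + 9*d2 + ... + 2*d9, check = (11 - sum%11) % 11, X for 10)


Weighted sum: 307
307 mod 11 = 10

Check digit: 1


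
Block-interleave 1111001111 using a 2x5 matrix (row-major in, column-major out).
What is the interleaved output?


Matrix:
  11110
  01111
Read columns: 1011111101

1011111101


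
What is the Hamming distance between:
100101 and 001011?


XOR: 101110
Count of 1s: 4

4


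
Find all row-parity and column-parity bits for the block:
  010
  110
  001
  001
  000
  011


Row parities: 101100
Column parities: 111

Row P: 101100, Col P: 111, Corner: 1


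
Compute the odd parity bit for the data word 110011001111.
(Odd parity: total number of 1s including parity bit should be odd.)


Number of 1s in data: 8
Parity bit: 1

1


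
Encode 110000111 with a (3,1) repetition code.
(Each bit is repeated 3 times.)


Each bit -> 3 copies

111111000000000000111111111


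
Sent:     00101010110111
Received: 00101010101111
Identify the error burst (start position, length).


XOR: 00000000011000

Burst at position 9, length 2


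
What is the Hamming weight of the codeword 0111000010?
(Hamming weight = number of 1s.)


Counting 1s in 0111000010

4


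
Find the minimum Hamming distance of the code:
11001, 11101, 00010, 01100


Comparing all pairs, minimum distance: 1
Can detect 0 errors, correct 0 errors

1


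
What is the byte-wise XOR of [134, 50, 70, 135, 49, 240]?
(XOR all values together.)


XOR chain: 134 ^ 50 ^ 70 ^ 135 ^ 49 ^ 240 = 180

180


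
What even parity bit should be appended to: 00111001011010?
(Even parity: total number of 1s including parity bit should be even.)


Number of 1s in data: 7
Parity bit: 1

1


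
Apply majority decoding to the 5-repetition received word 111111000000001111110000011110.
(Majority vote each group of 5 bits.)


Groups: 11111, 10000, 00001, 11111, 00000, 11110
Majority votes: 100101

100101


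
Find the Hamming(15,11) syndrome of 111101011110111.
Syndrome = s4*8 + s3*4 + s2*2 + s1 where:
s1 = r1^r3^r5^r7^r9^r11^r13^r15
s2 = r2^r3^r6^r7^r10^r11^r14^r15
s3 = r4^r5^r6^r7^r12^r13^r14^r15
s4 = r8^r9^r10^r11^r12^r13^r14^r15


s1=0, s2=1, s3=1, s4=1

Syndrome = 14 (error at position 14)


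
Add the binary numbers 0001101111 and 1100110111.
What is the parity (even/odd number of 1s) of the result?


0001101111 = 111
1100110111 = 823
Sum = 934 = 1110100110
1s count = 6

even parity (6 ones in 1110100110)


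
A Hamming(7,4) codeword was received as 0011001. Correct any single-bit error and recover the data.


Syndrome = 0: no error detected

Data: 1001 (no errors)


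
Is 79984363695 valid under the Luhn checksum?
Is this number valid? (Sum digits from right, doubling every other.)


Luhn sum = 74
74 mod 10 = 4

Invalid (Luhn sum mod 10 = 4)


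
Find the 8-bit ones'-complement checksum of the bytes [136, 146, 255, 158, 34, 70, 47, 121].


Sum = 967 mod 256 = 199
Complement = 56

56


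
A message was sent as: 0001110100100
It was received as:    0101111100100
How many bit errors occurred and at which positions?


XOR: 0100001000000

2 error(s) at position(s): 1, 6


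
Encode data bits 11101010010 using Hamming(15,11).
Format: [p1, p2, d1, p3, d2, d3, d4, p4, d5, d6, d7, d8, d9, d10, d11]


Parity bits: p1=0, p2=0, p3=1, p4=1

001111011010010


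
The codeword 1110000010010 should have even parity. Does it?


Number of 1s: 5

No, parity error (5 ones)


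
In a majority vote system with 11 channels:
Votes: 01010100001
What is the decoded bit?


Ones: 4 out of 11
Threshold: 6

0 (4/11 voted 1)


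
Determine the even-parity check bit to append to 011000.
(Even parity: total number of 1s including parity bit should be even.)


Number of 1s in data: 2
Parity bit: 0

0


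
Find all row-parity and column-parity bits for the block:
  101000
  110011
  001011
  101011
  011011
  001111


Row parities: 001000
Column parities: 101111

Row P: 001000, Col P: 101111, Corner: 1


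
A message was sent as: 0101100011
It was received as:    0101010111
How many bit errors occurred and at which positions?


XOR: 0000110100

3 error(s) at position(s): 4, 5, 7


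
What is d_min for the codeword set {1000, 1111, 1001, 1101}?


Comparing all pairs, minimum distance: 1
Can detect 0 errors, correct 0 errors

1


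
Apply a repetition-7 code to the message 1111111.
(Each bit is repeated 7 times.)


Each bit -> 7 copies

1111111111111111111111111111111111111111111111111


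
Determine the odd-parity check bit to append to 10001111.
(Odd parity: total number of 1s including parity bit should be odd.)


Number of 1s in data: 5
Parity bit: 0

0


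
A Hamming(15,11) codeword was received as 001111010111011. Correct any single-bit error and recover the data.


Syndrome = 0: no error detected

Data: 11100111011 (no errors)


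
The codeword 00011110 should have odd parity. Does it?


Number of 1s: 4

No, parity error (4 ones)


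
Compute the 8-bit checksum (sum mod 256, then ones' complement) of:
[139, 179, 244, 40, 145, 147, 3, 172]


Sum = 1069 mod 256 = 45
Complement = 210

210


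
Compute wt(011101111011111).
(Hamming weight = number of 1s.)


Counting 1s in 011101111011111

12


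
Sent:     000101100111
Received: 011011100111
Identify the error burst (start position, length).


XOR: 011110000000

Burst at position 1, length 4


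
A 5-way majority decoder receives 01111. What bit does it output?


Ones: 4 out of 5
Threshold: 3

1 (4/5 voted 1)


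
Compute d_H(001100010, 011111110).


XOR: 010011100
Count of 1s: 4

4


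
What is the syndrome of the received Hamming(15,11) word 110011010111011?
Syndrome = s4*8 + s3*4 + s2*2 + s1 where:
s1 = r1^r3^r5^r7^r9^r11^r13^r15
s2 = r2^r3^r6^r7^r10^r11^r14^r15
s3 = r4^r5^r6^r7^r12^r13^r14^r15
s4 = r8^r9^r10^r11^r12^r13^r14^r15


s1=0, s2=0, s3=1, s4=0

Syndrome = 4 (error at position 4)


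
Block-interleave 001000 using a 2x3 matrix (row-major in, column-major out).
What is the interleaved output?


Matrix:
  001
  000
Read columns: 000010

000010


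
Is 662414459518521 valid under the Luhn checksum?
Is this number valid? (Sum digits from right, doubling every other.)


Luhn sum = 61
61 mod 10 = 1

Invalid (Luhn sum mod 10 = 1)


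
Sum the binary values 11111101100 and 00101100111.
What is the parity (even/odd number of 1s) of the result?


11111101100 = 2028
00101100111 = 359
Sum = 2387 = 100101010011
1s count = 6

even parity (6 ones in 100101010011)


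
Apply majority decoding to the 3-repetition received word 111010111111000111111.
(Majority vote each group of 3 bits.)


Groups: 111, 010, 111, 111, 000, 111, 111
Majority votes: 1011011

1011011


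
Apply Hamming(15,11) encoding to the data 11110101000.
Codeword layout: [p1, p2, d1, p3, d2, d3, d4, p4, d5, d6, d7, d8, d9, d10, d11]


Parity bits: p1=1, p2=0, p3=0, p4=0

101011100101000


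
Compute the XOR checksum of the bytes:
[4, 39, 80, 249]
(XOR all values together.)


XOR chain: 4 ^ 39 ^ 80 ^ 249 = 138

138


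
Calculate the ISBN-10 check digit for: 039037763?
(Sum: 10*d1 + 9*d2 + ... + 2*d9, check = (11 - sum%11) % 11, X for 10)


Weighted sum: 204
204 mod 11 = 6

Check digit: 5


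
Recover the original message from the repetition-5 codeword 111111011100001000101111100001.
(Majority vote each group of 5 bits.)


Groups: 11111, 10111, 00001, 00010, 11111, 00001
Majority votes: 110010

110010


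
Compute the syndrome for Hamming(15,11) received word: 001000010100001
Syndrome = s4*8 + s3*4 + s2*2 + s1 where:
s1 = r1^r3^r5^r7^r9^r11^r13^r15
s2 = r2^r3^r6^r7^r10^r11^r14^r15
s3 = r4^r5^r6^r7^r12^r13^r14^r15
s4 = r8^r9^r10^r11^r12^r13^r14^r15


s1=0, s2=1, s3=1, s4=1

Syndrome = 14 (error at position 14)


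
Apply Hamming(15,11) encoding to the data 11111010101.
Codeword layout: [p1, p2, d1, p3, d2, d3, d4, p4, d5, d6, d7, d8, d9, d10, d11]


Parity bits: p1=1, p2=1, p3=1, p4=0

111111101010101


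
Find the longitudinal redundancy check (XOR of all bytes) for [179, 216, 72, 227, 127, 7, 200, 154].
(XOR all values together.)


XOR chain: 179 ^ 216 ^ 72 ^ 227 ^ 127 ^ 7 ^ 200 ^ 154 = 234

234


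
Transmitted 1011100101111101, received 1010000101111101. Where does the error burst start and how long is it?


XOR: 0001100000000000

Burst at position 3, length 2


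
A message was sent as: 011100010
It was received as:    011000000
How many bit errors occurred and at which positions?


XOR: 000100010

2 error(s) at position(s): 3, 7


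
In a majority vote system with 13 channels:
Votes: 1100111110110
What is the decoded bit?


Ones: 9 out of 13
Threshold: 7

1 (9/13 voted 1)


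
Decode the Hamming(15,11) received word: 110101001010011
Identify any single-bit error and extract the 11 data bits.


Syndrome = 2: error at position 2

Data: 00101010011 (corrected bit 2)


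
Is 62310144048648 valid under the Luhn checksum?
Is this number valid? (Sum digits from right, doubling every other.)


Luhn sum = 58
58 mod 10 = 8

Invalid (Luhn sum mod 10 = 8)


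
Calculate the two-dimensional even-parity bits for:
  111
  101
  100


Row parities: 101
Column parities: 110

Row P: 101, Col P: 110, Corner: 0


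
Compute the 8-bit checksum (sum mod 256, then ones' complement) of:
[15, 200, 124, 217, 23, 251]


Sum = 830 mod 256 = 62
Complement = 193

193


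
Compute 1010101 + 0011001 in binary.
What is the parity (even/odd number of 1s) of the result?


1010101 = 85
0011001 = 25
Sum = 110 = 1101110
1s count = 5

odd parity (5 ones in 1101110)


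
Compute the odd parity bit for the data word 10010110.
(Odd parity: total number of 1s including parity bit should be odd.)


Number of 1s in data: 4
Parity bit: 1

1


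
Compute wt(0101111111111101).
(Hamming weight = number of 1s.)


Counting 1s in 0101111111111101

13


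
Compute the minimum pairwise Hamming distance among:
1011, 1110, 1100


Comparing all pairs, minimum distance: 1
Can detect 0 errors, correct 0 errors

1


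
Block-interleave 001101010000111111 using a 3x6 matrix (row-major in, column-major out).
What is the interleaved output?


Matrix:
  001101
  010000
  111111
Read columns: 001011101101001101

001011101101001101


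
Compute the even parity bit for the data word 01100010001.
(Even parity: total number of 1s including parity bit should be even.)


Number of 1s in data: 4
Parity bit: 0

0


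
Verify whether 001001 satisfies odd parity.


Number of 1s: 2

No, parity error (2 ones)


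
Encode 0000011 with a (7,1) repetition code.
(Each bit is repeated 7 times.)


Each bit -> 7 copies

0000000000000000000000000000000000011111111111111


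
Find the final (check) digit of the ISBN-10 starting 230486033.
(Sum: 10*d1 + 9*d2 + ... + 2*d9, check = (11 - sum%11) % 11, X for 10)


Weighted sum: 168
168 mod 11 = 3

Check digit: 8


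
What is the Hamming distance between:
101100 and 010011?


XOR: 111111
Count of 1s: 6

6


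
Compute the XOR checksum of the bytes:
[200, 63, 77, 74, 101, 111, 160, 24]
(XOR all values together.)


XOR chain: 200 ^ 63 ^ 77 ^ 74 ^ 101 ^ 111 ^ 160 ^ 24 = 66

66


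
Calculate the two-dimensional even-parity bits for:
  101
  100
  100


Row parities: 011
Column parities: 101

Row P: 011, Col P: 101, Corner: 0


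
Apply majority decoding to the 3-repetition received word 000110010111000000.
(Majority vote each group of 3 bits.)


Groups: 000, 110, 010, 111, 000, 000
Majority votes: 010100

010100


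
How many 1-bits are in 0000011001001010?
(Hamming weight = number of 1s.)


Counting 1s in 0000011001001010

5


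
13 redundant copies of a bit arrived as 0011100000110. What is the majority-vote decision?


Ones: 5 out of 13
Threshold: 7

0 (5/13 voted 1)


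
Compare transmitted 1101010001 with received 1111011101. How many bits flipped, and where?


XOR: 0010001100

3 error(s) at position(s): 2, 6, 7


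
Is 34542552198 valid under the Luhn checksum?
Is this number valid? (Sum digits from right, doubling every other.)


Luhn sum = 54
54 mod 10 = 4

Invalid (Luhn sum mod 10 = 4)


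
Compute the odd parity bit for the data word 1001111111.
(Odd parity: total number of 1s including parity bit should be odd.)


Number of 1s in data: 8
Parity bit: 1

1


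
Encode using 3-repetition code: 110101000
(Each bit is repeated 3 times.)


Each bit -> 3 copies

111111000111000111000000000


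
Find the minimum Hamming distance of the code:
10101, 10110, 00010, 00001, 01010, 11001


Comparing all pairs, minimum distance: 1
Can detect 0 errors, correct 0 errors

1


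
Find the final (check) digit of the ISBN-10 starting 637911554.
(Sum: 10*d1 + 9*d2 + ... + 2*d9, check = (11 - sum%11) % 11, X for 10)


Weighted sum: 260
260 mod 11 = 7

Check digit: 4


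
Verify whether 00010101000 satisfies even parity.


Number of 1s: 3

No, parity error (3 ones)


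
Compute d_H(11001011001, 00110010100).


XOR: 11111001101
Count of 1s: 8

8


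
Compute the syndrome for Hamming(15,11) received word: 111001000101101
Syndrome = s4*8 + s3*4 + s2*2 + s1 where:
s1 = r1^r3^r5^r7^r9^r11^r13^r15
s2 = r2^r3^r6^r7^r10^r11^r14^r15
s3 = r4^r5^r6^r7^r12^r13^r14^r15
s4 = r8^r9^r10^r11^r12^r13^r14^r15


s1=0, s2=1, s3=0, s4=0

Syndrome = 2 (error at position 2)


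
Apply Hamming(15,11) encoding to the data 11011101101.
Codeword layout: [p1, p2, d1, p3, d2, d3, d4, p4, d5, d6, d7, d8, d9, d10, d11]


Parity bits: p1=0, p2=0, p3=1, p4=1

001110111101101


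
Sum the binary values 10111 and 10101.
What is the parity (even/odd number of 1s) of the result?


10111 = 23
10101 = 21
Sum = 44 = 101100
1s count = 3

odd parity (3 ones in 101100)


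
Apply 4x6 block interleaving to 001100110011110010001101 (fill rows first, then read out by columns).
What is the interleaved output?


Matrix:
  001100
  110011
  110010
  001101
Read columns: 011001101001100101100101

011001101001100101100101


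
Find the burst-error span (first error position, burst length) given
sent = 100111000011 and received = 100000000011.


XOR: 000111000000

Burst at position 3, length 3


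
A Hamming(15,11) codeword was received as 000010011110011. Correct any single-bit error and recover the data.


Syndrome = 4: error at position 4

Data: 01001110011 (corrected bit 4)


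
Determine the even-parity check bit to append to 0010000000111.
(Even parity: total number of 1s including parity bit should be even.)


Number of 1s in data: 4
Parity bit: 0

0


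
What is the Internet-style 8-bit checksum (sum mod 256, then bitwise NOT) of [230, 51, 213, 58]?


Sum = 552 mod 256 = 40
Complement = 215

215


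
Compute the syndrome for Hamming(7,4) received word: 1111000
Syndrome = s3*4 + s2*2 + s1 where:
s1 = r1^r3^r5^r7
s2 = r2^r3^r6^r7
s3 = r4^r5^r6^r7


s1=0, s2=0, s3=1

Syndrome = 4 (error at position 4)


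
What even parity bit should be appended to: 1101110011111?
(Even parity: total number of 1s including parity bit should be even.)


Number of 1s in data: 10
Parity bit: 0

0


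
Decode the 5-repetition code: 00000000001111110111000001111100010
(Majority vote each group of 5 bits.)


Groups: 00000, 00000, 11111, 10111, 00000, 11111, 00010
Majority votes: 0011010

0011010


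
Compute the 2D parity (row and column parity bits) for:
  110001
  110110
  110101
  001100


Row parities: 1000
Column parities: 111110

Row P: 1000, Col P: 111110, Corner: 1


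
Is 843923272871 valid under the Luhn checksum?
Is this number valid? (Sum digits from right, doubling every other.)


Luhn sum = 62
62 mod 10 = 2

Invalid (Luhn sum mod 10 = 2)


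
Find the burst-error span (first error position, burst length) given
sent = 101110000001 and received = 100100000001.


XOR: 001010000000

Burst at position 2, length 3


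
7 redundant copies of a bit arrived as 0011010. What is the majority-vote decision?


Ones: 3 out of 7
Threshold: 4

0 (3/7 voted 1)


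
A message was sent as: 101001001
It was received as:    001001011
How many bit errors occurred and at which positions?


XOR: 100000010

2 error(s) at position(s): 0, 7


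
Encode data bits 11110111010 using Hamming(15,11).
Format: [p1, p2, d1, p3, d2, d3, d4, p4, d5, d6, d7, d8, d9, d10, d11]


Parity bits: p1=0, p2=0, p3=1, p4=0

001111100111010


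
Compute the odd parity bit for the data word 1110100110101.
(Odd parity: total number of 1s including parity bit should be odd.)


Number of 1s in data: 8
Parity bit: 1

1


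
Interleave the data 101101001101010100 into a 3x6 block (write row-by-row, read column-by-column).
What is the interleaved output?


Matrix:
  101101
  001101
  010100
Read columns: 100001110111000110

100001110111000110


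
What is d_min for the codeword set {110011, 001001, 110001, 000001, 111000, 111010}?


Comparing all pairs, minimum distance: 1
Can detect 0 errors, correct 0 errors

1


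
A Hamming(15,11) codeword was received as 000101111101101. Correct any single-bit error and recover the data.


Syndrome = 0: no error detected

Data: 00111101101 (no errors)


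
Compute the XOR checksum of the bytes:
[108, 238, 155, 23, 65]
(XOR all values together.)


XOR chain: 108 ^ 238 ^ 155 ^ 23 ^ 65 = 79

79


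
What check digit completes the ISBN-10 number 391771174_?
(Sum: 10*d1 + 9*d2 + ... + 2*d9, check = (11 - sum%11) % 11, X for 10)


Weighted sum: 248
248 mod 11 = 6

Check digit: 5


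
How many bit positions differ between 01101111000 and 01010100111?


XOR: 00111011111
Count of 1s: 8

8


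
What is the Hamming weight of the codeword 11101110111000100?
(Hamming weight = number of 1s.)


Counting 1s in 11101110111000100

10


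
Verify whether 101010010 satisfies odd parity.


Number of 1s: 4

No, parity error (4 ones)


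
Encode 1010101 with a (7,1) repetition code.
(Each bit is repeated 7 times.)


Each bit -> 7 copies

1111111000000011111110000000111111100000001111111


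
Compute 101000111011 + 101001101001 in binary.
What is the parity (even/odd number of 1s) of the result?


101000111011 = 2619
101001101001 = 2665
Sum = 5284 = 1010010100100
1s count = 5

odd parity (5 ones in 1010010100100)


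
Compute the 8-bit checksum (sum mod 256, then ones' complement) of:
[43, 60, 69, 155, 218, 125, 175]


Sum = 845 mod 256 = 77
Complement = 178

178


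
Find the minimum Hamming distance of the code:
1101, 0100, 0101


Comparing all pairs, minimum distance: 1
Can detect 0 errors, correct 0 errors

1


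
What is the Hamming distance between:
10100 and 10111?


XOR: 00011
Count of 1s: 2

2


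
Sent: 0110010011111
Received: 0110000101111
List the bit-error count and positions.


XOR: 0000010110000

3 error(s) at position(s): 5, 7, 8


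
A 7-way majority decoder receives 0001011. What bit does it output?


Ones: 3 out of 7
Threshold: 4

0 (3/7 voted 1)


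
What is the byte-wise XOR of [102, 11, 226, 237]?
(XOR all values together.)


XOR chain: 102 ^ 11 ^ 226 ^ 237 = 98

98


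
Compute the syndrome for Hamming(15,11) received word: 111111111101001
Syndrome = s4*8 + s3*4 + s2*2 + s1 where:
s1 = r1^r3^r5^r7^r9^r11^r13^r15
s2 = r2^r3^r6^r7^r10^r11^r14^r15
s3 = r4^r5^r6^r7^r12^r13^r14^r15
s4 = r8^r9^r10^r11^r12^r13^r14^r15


s1=0, s2=0, s3=0, s4=1

Syndrome = 8 (error at position 8)


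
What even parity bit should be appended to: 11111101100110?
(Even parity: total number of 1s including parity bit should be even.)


Number of 1s in data: 10
Parity bit: 0

0


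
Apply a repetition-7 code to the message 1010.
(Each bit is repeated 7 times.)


Each bit -> 7 copies

1111111000000011111110000000


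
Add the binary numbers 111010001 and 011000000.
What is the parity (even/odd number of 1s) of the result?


111010001 = 465
011000000 = 192
Sum = 657 = 1010010001
1s count = 4

even parity (4 ones in 1010010001)


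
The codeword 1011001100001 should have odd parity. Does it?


Number of 1s: 6

No, parity error (6 ones)


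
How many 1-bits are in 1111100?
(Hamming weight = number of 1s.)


Counting 1s in 1111100

5


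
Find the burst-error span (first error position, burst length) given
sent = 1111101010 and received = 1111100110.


XOR: 0000001100

Burst at position 6, length 2


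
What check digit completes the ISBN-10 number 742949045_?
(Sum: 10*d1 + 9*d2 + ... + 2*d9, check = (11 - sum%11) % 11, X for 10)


Weighted sum: 276
276 mod 11 = 1

Check digit: X


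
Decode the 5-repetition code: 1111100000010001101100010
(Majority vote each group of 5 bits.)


Groups: 11111, 00000, 01000, 11011, 00010
Majority votes: 10010

10010
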